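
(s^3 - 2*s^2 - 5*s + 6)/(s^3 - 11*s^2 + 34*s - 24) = (s^2 - s - 6)/(s^2 - 10*s + 24)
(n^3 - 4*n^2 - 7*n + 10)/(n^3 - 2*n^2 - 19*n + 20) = (n + 2)/(n + 4)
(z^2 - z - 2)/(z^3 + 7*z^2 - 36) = (z + 1)/(z^2 + 9*z + 18)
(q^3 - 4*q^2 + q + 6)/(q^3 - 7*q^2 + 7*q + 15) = (q - 2)/(q - 5)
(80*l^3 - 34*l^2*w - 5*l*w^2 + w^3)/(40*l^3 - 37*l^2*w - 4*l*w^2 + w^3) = (-2*l + w)/(-l + w)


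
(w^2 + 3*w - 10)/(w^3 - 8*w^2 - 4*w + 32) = (w + 5)/(w^2 - 6*w - 16)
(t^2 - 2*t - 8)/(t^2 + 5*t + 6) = (t - 4)/(t + 3)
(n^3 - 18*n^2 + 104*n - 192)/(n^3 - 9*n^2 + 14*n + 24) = (n - 8)/(n + 1)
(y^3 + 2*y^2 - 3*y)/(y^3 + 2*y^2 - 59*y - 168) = y*(y - 1)/(y^2 - y - 56)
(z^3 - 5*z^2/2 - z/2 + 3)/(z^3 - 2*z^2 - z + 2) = (z - 3/2)/(z - 1)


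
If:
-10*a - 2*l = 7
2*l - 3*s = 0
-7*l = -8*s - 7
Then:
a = -77/50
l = 21/5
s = 14/5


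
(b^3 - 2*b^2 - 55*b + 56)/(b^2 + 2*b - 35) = (b^2 - 9*b + 8)/(b - 5)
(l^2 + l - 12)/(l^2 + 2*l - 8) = (l - 3)/(l - 2)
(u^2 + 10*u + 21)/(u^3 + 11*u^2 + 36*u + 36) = (u + 7)/(u^2 + 8*u + 12)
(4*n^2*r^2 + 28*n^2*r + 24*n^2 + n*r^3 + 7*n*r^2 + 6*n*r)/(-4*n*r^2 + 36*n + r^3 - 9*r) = n*(4*n*r^2 + 28*n*r + 24*n + r^3 + 7*r^2 + 6*r)/(-4*n*r^2 + 36*n + r^3 - 9*r)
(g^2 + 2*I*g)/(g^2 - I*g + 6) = g/(g - 3*I)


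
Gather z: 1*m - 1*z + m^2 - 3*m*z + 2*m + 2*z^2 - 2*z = m^2 + 3*m + 2*z^2 + z*(-3*m - 3)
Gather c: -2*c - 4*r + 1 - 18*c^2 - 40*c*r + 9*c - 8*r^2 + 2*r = -18*c^2 + c*(7 - 40*r) - 8*r^2 - 2*r + 1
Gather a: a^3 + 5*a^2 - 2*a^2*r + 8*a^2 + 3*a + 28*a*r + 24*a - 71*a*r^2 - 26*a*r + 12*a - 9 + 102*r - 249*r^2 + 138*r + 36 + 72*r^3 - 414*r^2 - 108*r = a^3 + a^2*(13 - 2*r) + a*(-71*r^2 + 2*r + 39) + 72*r^3 - 663*r^2 + 132*r + 27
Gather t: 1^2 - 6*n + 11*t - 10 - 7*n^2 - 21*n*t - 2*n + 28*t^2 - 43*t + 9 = -7*n^2 - 8*n + 28*t^2 + t*(-21*n - 32)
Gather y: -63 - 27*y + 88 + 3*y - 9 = 16 - 24*y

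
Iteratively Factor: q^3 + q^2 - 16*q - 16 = (q + 4)*(q^2 - 3*q - 4) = (q + 1)*(q + 4)*(q - 4)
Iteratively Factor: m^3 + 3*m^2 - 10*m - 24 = (m + 4)*(m^2 - m - 6) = (m + 2)*(m + 4)*(m - 3)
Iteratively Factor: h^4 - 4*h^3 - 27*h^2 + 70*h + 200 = (h + 4)*(h^3 - 8*h^2 + 5*h + 50) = (h - 5)*(h + 4)*(h^2 - 3*h - 10) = (h - 5)^2*(h + 4)*(h + 2)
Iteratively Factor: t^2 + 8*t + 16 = (t + 4)*(t + 4)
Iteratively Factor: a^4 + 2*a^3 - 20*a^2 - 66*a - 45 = (a + 3)*(a^3 - a^2 - 17*a - 15) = (a + 1)*(a + 3)*(a^2 - 2*a - 15) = (a + 1)*(a + 3)^2*(a - 5)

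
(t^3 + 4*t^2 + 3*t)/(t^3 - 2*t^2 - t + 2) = t*(t + 3)/(t^2 - 3*t + 2)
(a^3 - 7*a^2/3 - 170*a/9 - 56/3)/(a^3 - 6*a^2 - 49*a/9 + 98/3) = (3*a + 4)/(3*a - 7)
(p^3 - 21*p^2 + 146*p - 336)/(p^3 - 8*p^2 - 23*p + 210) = (p - 8)/(p + 5)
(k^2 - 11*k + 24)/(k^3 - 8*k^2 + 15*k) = (k - 8)/(k*(k - 5))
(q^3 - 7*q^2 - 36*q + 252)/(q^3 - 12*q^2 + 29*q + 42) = (q + 6)/(q + 1)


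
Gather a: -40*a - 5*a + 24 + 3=27 - 45*a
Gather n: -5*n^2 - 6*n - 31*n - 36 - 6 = -5*n^2 - 37*n - 42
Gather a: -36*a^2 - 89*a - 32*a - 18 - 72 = -36*a^2 - 121*a - 90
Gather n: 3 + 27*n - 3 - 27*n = 0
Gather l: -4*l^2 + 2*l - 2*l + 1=1 - 4*l^2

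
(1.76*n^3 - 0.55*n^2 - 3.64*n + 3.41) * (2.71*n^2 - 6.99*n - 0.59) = 4.7696*n^5 - 13.7929*n^4 - 7.0583*n^3 + 35.0092*n^2 - 21.6883*n - 2.0119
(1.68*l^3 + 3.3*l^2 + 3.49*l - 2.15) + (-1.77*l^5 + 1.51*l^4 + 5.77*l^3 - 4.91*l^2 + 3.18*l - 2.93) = -1.77*l^5 + 1.51*l^4 + 7.45*l^3 - 1.61*l^2 + 6.67*l - 5.08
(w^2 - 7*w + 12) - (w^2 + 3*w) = 12 - 10*w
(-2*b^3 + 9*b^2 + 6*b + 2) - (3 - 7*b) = -2*b^3 + 9*b^2 + 13*b - 1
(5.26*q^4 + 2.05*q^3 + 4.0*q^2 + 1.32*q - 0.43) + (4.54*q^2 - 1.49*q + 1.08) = 5.26*q^4 + 2.05*q^3 + 8.54*q^2 - 0.17*q + 0.65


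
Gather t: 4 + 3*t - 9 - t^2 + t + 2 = -t^2 + 4*t - 3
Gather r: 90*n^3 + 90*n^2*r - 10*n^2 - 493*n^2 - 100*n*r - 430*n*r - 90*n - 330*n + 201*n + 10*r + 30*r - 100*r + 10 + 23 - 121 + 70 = 90*n^3 - 503*n^2 - 219*n + r*(90*n^2 - 530*n - 60) - 18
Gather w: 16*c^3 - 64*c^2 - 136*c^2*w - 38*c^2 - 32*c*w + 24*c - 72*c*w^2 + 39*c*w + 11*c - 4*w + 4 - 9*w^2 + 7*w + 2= 16*c^3 - 102*c^2 + 35*c + w^2*(-72*c - 9) + w*(-136*c^2 + 7*c + 3) + 6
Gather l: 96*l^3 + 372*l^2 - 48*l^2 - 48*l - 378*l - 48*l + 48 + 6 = 96*l^3 + 324*l^2 - 474*l + 54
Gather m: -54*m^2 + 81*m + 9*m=-54*m^2 + 90*m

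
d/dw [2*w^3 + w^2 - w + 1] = 6*w^2 + 2*w - 1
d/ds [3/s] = -3/s^2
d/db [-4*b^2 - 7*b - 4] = -8*b - 7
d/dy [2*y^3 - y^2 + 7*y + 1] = 6*y^2 - 2*y + 7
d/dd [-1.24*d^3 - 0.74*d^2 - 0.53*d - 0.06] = -3.72*d^2 - 1.48*d - 0.53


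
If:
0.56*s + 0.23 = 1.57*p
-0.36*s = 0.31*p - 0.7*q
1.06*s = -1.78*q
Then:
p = 0.13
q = 0.03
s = -0.05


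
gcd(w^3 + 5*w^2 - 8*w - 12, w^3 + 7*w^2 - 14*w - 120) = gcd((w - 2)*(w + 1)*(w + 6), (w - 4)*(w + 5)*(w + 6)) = w + 6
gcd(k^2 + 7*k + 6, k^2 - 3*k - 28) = 1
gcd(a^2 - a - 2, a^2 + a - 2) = 1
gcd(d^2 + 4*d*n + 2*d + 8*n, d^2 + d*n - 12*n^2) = d + 4*n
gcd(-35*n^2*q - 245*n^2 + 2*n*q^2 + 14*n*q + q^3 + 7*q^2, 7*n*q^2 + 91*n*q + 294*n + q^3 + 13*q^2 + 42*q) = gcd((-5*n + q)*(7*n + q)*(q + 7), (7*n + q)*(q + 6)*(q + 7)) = 7*n*q + 49*n + q^2 + 7*q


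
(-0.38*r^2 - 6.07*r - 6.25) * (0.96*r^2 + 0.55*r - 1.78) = -0.3648*r^4 - 6.0362*r^3 - 8.6621*r^2 + 7.3671*r + 11.125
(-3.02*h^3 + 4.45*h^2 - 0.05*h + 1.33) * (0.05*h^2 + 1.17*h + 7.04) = -0.151*h^5 - 3.3109*h^4 - 16.0568*h^3 + 31.336*h^2 + 1.2041*h + 9.3632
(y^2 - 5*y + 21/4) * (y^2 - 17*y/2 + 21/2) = y^4 - 27*y^3/2 + 233*y^2/4 - 777*y/8 + 441/8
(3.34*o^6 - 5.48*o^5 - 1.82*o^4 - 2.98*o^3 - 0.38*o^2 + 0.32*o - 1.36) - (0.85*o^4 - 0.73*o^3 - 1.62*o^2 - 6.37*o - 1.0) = 3.34*o^6 - 5.48*o^5 - 2.67*o^4 - 2.25*o^3 + 1.24*o^2 + 6.69*o - 0.36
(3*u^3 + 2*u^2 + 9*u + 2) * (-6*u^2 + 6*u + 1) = -18*u^5 + 6*u^4 - 39*u^3 + 44*u^2 + 21*u + 2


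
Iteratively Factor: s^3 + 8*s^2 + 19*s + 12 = (s + 3)*(s^2 + 5*s + 4) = (s + 3)*(s + 4)*(s + 1)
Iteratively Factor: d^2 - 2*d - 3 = (d + 1)*(d - 3)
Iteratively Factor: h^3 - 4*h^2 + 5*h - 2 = (h - 2)*(h^2 - 2*h + 1) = (h - 2)*(h - 1)*(h - 1)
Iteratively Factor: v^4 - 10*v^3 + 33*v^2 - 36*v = (v - 3)*(v^3 - 7*v^2 + 12*v) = v*(v - 3)*(v^2 - 7*v + 12) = v*(v - 3)^2*(v - 4)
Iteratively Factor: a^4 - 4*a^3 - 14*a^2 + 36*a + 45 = (a - 5)*(a^3 + a^2 - 9*a - 9) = (a - 5)*(a - 3)*(a^2 + 4*a + 3) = (a - 5)*(a - 3)*(a + 1)*(a + 3)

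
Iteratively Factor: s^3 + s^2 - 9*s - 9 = (s + 1)*(s^2 - 9) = (s + 1)*(s + 3)*(s - 3)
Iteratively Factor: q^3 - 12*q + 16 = (q - 2)*(q^2 + 2*q - 8) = (q - 2)*(q + 4)*(q - 2)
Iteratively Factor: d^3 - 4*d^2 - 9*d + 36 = (d + 3)*(d^2 - 7*d + 12) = (d - 4)*(d + 3)*(d - 3)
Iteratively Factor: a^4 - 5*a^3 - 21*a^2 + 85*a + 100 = (a + 4)*(a^3 - 9*a^2 + 15*a + 25) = (a - 5)*(a + 4)*(a^2 - 4*a - 5) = (a - 5)*(a + 1)*(a + 4)*(a - 5)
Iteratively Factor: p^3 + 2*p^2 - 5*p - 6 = (p + 3)*(p^2 - p - 2) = (p + 1)*(p + 3)*(p - 2)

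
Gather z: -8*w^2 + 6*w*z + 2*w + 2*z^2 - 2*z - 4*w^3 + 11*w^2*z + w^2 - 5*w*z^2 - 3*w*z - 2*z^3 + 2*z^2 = -4*w^3 - 7*w^2 + 2*w - 2*z^3 + z^2*(4 - 5*w) + z*(11*w^2 + 3*w - 2)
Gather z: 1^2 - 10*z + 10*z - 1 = 0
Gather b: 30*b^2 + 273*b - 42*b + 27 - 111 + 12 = 30*b^2 + 231*b - 72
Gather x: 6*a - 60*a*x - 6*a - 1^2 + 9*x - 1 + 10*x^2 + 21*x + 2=10*x^2 + x*(30 - 60*a)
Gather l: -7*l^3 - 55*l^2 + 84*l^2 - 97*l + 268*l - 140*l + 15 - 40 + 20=-7*l^3 + 29*l^2 + 31*l - 5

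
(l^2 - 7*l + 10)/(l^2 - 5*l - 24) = (-l^2 + 7*l - 10)/(-l^2 + 5*l + 24)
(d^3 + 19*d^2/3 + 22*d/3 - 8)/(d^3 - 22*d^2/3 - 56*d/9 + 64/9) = 3*(d^2 + 7*d + 12)/(3*d^2 - 20*d - 32)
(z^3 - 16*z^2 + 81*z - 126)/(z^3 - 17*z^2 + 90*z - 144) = (z - 7)/(z - 8)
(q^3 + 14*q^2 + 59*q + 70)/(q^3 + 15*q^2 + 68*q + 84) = (q + 5)/(q + 6)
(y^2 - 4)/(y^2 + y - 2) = (y - 2)/(y - 1)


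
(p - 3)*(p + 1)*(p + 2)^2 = p^4 + 2*p^3 - 7*p^2 - 20*p - 12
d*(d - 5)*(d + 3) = d^3 - 2*d^2 - 15*d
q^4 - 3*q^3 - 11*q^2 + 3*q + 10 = (q - 5)*(q - 1)*(q + 1)*(q + 2)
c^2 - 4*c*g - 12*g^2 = (c - 6*g)*(c + 2*g)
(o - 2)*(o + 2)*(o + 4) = o^3 + 4*o^2 - 4*o - 16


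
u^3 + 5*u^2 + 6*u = u*(u + 2)*(u + 3)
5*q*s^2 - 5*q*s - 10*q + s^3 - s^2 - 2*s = (5*q + s)*(s - 2)*(s + 1)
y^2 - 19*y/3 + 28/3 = (y - 4)*(y - 7/3)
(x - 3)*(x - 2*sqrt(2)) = x^2 - 3*x - 2*sqrt(2)*x + 6*sqrt(2)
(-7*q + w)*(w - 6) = -7*q*w + 42*q + w^2 - 6*w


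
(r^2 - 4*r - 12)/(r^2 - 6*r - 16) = (r - 6)/(r - 8)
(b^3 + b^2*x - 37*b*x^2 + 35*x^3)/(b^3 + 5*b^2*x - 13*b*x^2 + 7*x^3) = (-b + 5*x)/(-b + x)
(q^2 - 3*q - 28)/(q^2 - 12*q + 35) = (q + 4)/(q - 5)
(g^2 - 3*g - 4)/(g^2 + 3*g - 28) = (g + 1)/(g + 7)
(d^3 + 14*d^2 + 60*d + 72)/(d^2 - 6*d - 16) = (d^2 + 12*d + 36)/(d - 8)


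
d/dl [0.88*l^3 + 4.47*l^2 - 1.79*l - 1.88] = 2.64*l^2 + 8.94*l - 1.79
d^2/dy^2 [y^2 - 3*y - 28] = 2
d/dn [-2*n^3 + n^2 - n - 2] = -6*n^2 + 2*n - 1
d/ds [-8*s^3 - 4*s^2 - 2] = 8*s*(-3*s - 1)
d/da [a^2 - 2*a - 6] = 2*a - 2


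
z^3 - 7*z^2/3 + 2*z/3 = z*(z - 2)*(z - 1/3)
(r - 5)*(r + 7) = r^2 + 2*r - 35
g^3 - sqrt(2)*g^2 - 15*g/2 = g*(g - 5*sqrt(2)/2)*(g + 3*sqrt(2)/2)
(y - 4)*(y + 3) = y^2 - y - 12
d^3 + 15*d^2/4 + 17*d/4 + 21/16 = (d + 1/2)*(d + 3/2)*(d + 7/4)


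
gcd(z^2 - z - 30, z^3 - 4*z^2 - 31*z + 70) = z + 5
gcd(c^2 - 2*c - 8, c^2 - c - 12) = c - 4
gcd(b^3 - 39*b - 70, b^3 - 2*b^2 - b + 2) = 1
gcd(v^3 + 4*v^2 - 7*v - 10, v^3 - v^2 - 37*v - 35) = v^2 + 6*v + 5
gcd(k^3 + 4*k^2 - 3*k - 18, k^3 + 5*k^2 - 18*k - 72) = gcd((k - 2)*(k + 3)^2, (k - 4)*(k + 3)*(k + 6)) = k + 3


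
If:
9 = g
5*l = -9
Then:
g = 9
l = -9/5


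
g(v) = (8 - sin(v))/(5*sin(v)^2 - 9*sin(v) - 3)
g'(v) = (8 - sin(v))*(-10*sin(v)*cos(v) + 9*cos(v))/(5*sin(v)^2 - 9*sin(v) - 3)^2 - cos(v)/(5*sin(v)^2 - 9*sin(v) - 3)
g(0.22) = -1.65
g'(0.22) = 2.52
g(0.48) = -1.24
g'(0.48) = 0.94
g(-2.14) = 1.09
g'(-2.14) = -1.19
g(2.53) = -1.14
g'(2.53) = -0.59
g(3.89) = 1.60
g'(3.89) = -3.26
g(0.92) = -1.03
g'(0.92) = 0.18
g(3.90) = 1.56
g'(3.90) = -3.11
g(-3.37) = -1.63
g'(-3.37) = -2.43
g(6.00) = -87.25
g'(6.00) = 10421.88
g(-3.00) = -4.99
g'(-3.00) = -32.18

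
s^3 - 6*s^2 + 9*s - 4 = (s - 4)*(s - 1)^2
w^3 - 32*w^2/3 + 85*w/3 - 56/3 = (w - 7)*(w - 8/3)*(w - 1)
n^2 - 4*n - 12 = (n - 6)*(n + 2)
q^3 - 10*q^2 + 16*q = q*(q - 8)*(q - 2)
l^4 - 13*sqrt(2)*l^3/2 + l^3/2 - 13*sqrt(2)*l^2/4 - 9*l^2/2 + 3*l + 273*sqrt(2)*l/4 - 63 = (l - 3)*(l + 7/2)*(l - 6*sqrt(2))*(l - sqrt(2)/2)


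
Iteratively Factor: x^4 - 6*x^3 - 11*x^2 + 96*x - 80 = (x + 4)*(x^3 - 10*x^2 + 29*x - 20) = (x - 5)*(x + 4)*(x^2 - 5*x + 4) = (x - 5)*(x - 4)*(x + 4)*(x - 1)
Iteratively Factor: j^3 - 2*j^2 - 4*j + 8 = (j - 2)*(j^2 - 4) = (j - 2)^2*(j + 2)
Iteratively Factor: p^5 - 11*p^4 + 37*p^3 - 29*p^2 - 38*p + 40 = (p - 4)*(p^4 - 7*p^3 + 9*p^2 + 7*p - 10) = (p - 4)*(p + 1)*(p^3 - 8*p^2 + 17*p - 10) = (p - 4)*(p - 2)*(p + 1)*(p^2 - 6*p + 5) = (p - 4)*(p - 2)*(p - 1)*(p + 1)*(p - 5)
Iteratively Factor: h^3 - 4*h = (h + 2)*(h^2 - 2*h) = (h - 2)*(h + 2)*(h)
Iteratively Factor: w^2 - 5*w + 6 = (w - 3)*(w - 2)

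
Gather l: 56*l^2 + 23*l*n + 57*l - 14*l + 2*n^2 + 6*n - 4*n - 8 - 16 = 56*l^2 + l*(23*n + 43) + 2*n^2 + 2*n - 24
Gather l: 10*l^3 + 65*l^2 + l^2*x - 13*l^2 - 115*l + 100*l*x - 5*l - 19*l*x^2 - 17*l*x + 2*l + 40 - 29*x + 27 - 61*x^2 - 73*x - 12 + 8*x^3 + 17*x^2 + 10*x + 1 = 10*l^3 + l^2*(x + 52) + l*(-19*x^2 + 83*x - 118) + 8*x^3 - 44*x^2 - 92*x + 56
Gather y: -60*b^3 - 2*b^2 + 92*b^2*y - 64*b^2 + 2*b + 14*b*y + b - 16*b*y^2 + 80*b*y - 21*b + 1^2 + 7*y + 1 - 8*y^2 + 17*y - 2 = -60*b^3 - 66*b^2 - 18*b + y^2*(-16*b - 8) + y*(92*b^2 + 94*b + 24)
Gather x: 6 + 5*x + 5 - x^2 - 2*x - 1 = -x^2 + 3*x + 10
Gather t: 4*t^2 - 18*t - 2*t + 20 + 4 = 4*t^2 - 20*t + 24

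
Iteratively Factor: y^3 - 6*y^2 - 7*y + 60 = (y + 3)*(y^2 - 9*y + 20) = (y - 4)*(y + 3)*(y - 5)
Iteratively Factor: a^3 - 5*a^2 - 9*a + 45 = (a - 5)*(a^2 - 9) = (a - 5)*(a - 3)*(a + 3)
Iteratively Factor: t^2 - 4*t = (t)*(t - 4)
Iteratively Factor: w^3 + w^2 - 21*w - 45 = (w - 5)*(w^2 + 6*w + 9) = (w - 5)*(w + 3)*(w + 3)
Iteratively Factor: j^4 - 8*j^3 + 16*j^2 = (j)*(j^3 - 8*j^2 + 16*j) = j*(j - 4)*(j^2 - 4*j) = j^2*(j - 4)*(j - 4)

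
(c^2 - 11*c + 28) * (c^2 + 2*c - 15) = c^4 - 9*c^3 - 9*c^2 + 221*c - 420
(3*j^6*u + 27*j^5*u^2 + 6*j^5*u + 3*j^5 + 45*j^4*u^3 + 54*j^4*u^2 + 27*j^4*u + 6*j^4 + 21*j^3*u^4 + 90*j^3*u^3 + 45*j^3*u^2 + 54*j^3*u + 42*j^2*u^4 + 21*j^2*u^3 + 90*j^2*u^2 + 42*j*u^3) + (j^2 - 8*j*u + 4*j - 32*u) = 3*j^6*u + 27*j^5*u^2 + 6*j^5*u + 3*j^5 + 45*j^4*u^3 + 54*j^4*u^2 + 27*j^4*u + 6*j^4 + 21*j^3*u^4 + 90*j^3*u^3 + 45*j^3*u^2 + 54*j^3*u + 42*j^2*u^4 + 21*j^2*u^3 + 90*j^2*u^2 + j^2 + 42*j*u^3 - 8*j*u + 4*j - 32*u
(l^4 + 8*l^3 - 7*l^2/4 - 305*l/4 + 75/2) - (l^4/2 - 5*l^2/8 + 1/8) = l^4/2 + 8*l^3 - 9*l^2/8 - 305*l/4 + 299/8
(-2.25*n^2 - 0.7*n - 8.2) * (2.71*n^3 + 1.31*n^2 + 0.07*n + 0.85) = -6.0975*n^5 - 4.8445*n^4 - 23.2965*n^3 - 12.7035*n^2 - 1.169*n - 6.97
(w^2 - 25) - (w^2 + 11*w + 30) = -11*w - 55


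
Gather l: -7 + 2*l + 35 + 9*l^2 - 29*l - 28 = 9*l^2 - 27*l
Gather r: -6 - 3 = -9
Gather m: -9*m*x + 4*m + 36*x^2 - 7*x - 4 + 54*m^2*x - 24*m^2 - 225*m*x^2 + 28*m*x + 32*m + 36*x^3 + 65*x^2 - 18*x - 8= m^2*(54*x - 24) + m*(-225*x^2 + 19*x + 36) + 36*x^3 + 101*x^2 - 25*x - 12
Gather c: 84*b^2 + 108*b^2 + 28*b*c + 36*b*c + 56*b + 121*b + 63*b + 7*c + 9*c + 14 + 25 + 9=192*b^2 + 240*b + c*(64*b + 16) + 48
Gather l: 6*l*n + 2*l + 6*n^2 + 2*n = l*(6*n + 2) + 6*n^2 + 2*n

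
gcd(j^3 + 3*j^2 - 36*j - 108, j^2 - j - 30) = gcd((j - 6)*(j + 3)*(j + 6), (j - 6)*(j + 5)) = j - 6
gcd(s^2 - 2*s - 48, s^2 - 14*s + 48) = s - 8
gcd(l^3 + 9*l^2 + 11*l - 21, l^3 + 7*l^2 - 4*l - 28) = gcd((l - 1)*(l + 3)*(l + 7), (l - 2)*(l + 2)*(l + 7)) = l + 7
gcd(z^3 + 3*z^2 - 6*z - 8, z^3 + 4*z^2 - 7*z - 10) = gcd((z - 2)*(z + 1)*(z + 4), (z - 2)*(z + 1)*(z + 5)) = z^2 - z - 2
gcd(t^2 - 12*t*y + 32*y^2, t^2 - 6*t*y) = 1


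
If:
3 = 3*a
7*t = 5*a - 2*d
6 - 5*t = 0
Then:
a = 1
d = -17/10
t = 6/5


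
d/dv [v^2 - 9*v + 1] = 2*v - 9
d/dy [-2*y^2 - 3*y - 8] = -4*y - 3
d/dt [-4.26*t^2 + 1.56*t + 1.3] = 1.56 - 8.52*t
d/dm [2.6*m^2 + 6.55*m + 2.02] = 5.2*m + 6.55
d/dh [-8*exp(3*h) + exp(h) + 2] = -24*exp(3*h) + exp(h)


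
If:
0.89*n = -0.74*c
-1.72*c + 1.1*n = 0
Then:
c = 0.00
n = 0.00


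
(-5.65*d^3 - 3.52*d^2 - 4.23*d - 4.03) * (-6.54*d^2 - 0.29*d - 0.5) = 36.951*d^5 + 24.6593*d^4 + 31.51*d^3 + 29.3429*d^2 + 3.2837*d + 2.015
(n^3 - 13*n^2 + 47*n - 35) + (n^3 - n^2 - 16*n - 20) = 2*n^3 - 14*n^2 + 31*n - 55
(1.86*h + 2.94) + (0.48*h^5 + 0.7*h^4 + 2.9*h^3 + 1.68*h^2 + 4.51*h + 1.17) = 0.48*h^5 + 0.7*h^4 + 2.9*h^3 + 1.68*h^2 + 6.37*h + 4.11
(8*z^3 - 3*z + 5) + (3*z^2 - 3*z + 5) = 8*z^3 + 3*z^2 - 6*z + 10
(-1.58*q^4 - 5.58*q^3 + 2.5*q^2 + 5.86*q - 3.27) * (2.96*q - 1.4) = -4.6768*q^5 - 14.3048*q^4 + 15.212*q^3 + 13.8456*q^2 - 17.8832*q + 4.578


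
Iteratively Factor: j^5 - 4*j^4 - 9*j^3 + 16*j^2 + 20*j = (j + 1)*(j^4 - 5*j^3 - 4*j^2 + 20*j) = j*(j + 1)*(j^3 - 5*j^2 - 4*j + 20) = j*(j - 2)*(j + 1)*(j^2 - 3*j - 10) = j*(j - 5)*(j - 2)*(j + 1)*(j + 2)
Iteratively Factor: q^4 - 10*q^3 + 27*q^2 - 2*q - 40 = (q + 1)*(q^3 - 11*q^2 + 38*q - 40) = (q - 4)*(q + 1)*(q^2 - 7*q + 10) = (q - 4)*(q - 2)*(q + 1)*(q - 5)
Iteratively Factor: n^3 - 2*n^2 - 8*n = (n + 2)*(n^2 - 4*n) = (n - 4)*(n + 2)*(n)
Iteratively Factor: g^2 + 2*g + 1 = (g + 1)*(g + 1)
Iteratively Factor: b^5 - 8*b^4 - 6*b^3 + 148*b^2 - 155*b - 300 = (b - 5)*(b^4 - 3*b^3 - 21*b^2 + 43*b + 60) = (b - 5)*(b + 4)*(b^3 - 7*b^2 + 7*b + 15) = (b - 5)*(b + 1)*(b + 4)*(b^2 - 8*b + 15) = (b - 5)*(b - 3)*(b + 1)*(b + 4)*(b - 5)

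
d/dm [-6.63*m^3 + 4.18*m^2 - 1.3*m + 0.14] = -19.89*m^2 + 8.36*m - 1.3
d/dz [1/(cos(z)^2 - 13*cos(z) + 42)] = (2*cos(z) - 13)*sin(z)/(cos(z)^2 - 13*cos(z) + 42)^2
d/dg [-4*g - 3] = -4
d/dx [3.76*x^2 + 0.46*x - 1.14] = 7.52*x + 0.46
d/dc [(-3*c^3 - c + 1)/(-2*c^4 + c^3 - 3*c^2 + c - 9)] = ((9*c^2 + 1)*(2*c^4 - c^3 + 3*c^2 - c + 9) - (3*c^3 + c - 1)*(8*c^3 - 3*c^2 + 6*c - 1))/(2*c^4 - c^3 + 3*c^2 - c + 9)^2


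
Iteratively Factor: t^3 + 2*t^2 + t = (t + 1)*(t^2 + t) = t*(t + 1)*(t + 1)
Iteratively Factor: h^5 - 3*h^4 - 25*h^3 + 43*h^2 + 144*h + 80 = (h + 4)*(h^4 - 7*h^3 + 3*h^2 + 31*h + 20) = (h + 1)*(h + 4)*(h^3 - 8*h^2 + 11*h + 20) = (h - 4)*(h + 1)*(h + 4)*(h^2 - 4*h - 5) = (h - 5)*(h - 4)*(h + 1)*(h + 4)*(h + 1)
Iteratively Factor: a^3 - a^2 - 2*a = (a + 1)*(a^2 - 2*a) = a*(a + 1)*(a - 2)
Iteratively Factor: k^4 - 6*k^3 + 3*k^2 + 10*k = (k - 5)*(k^3 - k^2 - 2*k) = k*(k - 5)*(k^2 - k - 2) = k*(k - 5)*(k - 2)*(k + 1)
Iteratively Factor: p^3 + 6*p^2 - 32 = (p - 2)*(p^2 + 8*p + 16) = (p - 2)*(p + 4)*(p + 4)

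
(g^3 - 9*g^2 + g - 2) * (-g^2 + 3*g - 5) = -g^5 + 12*g^4 - 33*g^3 + 50*g^2 - 11*g + 10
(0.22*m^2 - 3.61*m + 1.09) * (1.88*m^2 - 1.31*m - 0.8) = 0.4136*m^4 - 7.075*m^3 + 6.6023*m^2 + 1.4601*m - 0.872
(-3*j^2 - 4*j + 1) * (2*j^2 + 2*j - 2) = -6*j^4 - 14*j^3 + 10*j - 2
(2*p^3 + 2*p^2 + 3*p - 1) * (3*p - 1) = 6*p^4 + 4*p^3 + 7*p^2 - 6*p + 1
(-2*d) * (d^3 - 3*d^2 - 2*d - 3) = -2*d^4 + 6*d^3 + 4*d^2 + 6*d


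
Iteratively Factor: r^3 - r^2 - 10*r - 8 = (r - 4)*(r^2 + 3*r + 2) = (r - 4)*(r + 2)*(r + 1)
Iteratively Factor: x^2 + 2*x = (x)*(x + 2)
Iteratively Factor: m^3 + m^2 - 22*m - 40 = (m - 5)*(m^2 + 6*m + 8) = (m - 5)*(m + 2)*(m + 4)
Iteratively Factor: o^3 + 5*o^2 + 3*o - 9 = (o - 1)*(o^2 + 6*o + 9) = (o - 1)*(o + 3)*(o + 3)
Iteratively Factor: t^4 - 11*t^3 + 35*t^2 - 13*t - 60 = (t - 4)*(t^3 - 7*t^2 + 7*t + 15) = (t - 5)*(t - 4)*(t^2 - 2*t - 3) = (t - 5)*(t - 4)*(t + 1)*(t - 3)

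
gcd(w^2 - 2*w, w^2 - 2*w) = w^2 - 2*w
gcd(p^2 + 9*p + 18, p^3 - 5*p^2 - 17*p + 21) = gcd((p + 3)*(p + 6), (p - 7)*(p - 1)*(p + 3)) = p + 3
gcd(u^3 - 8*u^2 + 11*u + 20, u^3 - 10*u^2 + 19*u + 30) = u^2 - 4*u - 5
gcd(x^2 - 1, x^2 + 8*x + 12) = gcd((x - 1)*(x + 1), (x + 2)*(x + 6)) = 1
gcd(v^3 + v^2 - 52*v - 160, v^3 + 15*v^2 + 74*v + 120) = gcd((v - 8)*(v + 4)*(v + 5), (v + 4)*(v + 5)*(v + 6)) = v^2 + 9*v + 20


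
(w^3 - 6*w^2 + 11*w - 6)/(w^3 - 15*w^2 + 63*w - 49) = (w^2 - 5*w + 6)/(w^2 - 14*w + 49)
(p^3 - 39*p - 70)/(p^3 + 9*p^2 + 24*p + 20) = (p - 7)/(p + 2)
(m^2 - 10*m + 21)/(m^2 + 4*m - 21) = (m - 7)/(m + 7)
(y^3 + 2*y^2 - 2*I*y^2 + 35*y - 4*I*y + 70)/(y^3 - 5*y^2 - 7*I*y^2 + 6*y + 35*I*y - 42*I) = (y^2 + y*(2 + 5*I) + 10*I)/(y^2 - 5*y + 6)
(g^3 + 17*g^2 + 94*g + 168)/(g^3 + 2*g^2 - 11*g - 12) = (g^2 + 13*g + 42)/(g^2 - 2*g - 3)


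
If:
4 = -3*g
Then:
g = -4/3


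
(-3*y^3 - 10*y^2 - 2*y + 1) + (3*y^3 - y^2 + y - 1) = -11*y^2 - y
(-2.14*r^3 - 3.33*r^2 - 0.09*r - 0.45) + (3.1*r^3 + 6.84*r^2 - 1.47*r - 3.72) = 0.96*r^3 + 3.51*r^2 - 1.56*r - 4.17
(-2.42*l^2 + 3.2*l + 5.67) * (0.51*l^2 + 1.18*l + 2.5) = -1.2342*l^4 - 1.2236*l^3 + 0.6177*l^2 + 14.6906*l + 14.175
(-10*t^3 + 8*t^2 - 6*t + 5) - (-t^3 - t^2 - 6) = -9*t^3 + 9*t^2 - 6*t + 11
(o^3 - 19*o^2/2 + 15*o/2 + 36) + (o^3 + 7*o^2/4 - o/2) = 2*o^3 - 31*o^2/4 + 7*o + 36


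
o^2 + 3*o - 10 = (o - 2)*(o + 5)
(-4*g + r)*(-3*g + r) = 12*g^2 - 7*g*r + r^2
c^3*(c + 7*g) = c^4 + 7*c^3*g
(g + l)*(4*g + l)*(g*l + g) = 4*g^3*l + 4*g^3 + 5*g^2*l^2 + 5*g^2*l + g*l^3 + g*l^2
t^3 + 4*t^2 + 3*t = t*(t + 1)*(t + 3)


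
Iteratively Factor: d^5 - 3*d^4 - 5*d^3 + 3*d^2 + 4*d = (d - 4)*(d^4 + d^3 - d^2 - d) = d*(d - 4)*(d^3 + d^2 - d - 1) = d*(d - 4)*(d - 1)*(d^2 + 2*d + 1) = d*(d - 4)*(d - 1)*(d + 1)*(d + 1)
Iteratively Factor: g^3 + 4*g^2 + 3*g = (g + 1)*(g^2 + 3*g) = (g + 1)*(g + 3)*(g)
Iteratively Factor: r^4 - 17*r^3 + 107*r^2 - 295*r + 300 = (r - 3)*(r^3 - 14*r^2 + 65*r - 100) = (r - 5)*(r - 3)*(r^2 - 9*r + 20) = (r - 5)^2*(r - 3)*(r - 4)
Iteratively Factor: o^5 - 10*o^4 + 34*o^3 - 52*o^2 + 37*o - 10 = (o - 1)*(o^4 - 9*o^3 + 25*o^2 - 27*o + 10) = (o - 1)^2*(o^3 - 8*o^2 + 17*o - 10) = (o - 2)*(o - 1)^2*(o^2 - 6*o + 5) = (o - 5)*(o - 2)*(o - 1)^2*(o - 1)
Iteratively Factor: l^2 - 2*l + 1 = (l - 1)*(l - 1)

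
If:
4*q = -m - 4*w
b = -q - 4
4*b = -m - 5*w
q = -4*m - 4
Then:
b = -320/143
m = -80/143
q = -252/143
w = 272/143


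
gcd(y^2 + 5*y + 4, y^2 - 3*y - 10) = 1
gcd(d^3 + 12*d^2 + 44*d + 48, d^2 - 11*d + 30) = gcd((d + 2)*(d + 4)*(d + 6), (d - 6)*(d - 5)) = 1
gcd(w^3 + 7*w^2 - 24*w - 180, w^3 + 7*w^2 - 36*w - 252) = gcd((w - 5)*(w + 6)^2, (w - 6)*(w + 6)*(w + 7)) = w + 6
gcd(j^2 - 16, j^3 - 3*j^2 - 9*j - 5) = 1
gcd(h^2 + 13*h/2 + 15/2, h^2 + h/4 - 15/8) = h + 3/2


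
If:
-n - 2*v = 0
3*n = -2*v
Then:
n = 0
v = 0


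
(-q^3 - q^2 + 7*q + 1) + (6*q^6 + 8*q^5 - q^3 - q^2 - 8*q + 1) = 6*q^6 + 8*q^5 - 2*q^3 - 2*q^2 - q + 2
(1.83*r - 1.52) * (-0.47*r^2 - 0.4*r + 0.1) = -0.8601*r^3 - 0.0176000000000002*r^2 + 0.791*r - 0.152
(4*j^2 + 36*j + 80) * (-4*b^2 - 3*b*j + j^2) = -16*b^2*j^2 - 144*b^2*j - 320*b^2 - 12*b*j^3 - 108*b*j^2 - 240*b*j + 4*j^4 + 36*j^3 + 80*j^2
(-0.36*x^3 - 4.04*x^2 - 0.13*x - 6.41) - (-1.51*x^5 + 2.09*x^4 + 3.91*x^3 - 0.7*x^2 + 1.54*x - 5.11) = 1.51*x^5 - 2.09*x^4 - 4.27*x^3 - 3.34*x^2 - 1.67*x - 1.3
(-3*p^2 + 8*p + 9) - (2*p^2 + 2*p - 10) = -5*p^2 + 6*p + 19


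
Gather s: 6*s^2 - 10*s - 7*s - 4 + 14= 6*s^2 - 17*s + 10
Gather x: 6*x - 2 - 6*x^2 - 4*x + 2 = -6*x^2 + 2*x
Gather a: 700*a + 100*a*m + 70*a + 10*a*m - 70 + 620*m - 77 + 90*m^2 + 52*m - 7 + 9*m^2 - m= a*(110*m + 770) + 99*m^2 + 671*m - 154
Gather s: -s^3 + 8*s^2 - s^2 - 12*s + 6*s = -s^3 + 7*s^2 - 6*s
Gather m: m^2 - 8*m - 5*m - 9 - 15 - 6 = m^2 - 13*m - 30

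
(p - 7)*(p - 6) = p^2 - 13*p + 42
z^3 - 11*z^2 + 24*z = z*(z - 8)*(z - 3)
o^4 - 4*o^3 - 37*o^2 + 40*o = o*(o - 8)*(o - 1)*(o + 5)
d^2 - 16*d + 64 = (d - 8)^2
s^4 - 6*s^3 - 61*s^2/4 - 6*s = s*(s - 8)*(s + 1/2)*(s + 3/2)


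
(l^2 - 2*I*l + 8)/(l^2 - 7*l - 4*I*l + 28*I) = (l + 2*I)/(l - 7)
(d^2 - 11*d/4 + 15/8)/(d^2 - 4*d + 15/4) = (4*d - 5)/(2*(2*d - 5))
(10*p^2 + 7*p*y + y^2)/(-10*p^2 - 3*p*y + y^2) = (5*p + y)/(-5*p + y)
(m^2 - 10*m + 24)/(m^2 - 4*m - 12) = (m - 4)/(m + 2)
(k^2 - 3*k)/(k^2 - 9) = k/(k + 3)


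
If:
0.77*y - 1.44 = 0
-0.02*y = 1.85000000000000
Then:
No Solution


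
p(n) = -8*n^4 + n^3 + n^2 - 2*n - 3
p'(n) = -32*n^3 + 3*n^2 + 2*n - 2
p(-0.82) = -4.86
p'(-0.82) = 16.02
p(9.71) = -70128.57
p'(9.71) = -28995.68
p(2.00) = -123.00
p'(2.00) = -242.00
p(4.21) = -2432.23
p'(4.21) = -2328.20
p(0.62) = -4.80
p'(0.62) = -7.23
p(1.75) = -73.11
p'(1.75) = -160.81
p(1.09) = -13.99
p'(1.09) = -37.70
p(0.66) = -5.11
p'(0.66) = -8.57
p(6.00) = -10131.00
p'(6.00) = -6794.00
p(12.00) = -164043.00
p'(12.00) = -54842.00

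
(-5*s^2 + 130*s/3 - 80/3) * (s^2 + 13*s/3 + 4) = -5*s^4 + 65*s^3/3 + 1270*s^2/9 + 520*s/9 - 320/3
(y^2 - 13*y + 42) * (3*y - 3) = 3*y^3 - 42*y^2 + 165*y - 126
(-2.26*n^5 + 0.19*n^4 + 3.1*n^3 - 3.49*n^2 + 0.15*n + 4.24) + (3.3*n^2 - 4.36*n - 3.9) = -2.26*n^5 + 0.19*n^4 + 3.1*n^3 - 0.19*n^2 - 4.21*n + 0.34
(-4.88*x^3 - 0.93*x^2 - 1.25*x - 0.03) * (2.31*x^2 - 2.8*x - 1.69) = -11.2728*x^5 + 11.5157*x^4 + 7.9637*x^3 + 5.0024*x^2 + 2.1965*x + 0.0507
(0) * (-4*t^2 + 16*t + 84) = 0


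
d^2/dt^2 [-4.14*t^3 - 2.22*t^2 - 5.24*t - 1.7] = -24.84*t - 4.44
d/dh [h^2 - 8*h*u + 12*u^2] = 2*h - 8*u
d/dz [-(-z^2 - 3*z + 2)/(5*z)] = (z^2 + 2)/(5*z^2)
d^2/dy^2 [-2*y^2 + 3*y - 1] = -4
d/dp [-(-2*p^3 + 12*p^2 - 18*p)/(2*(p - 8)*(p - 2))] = (p^4 - 20*p^3 + 99*p^2 - 192*p + 144)/(p^4 - 20*p^3 + 132*p^2 - 320*p + 256)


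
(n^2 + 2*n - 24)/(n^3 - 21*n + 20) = (n + 6)/(n^2 + 4*n - 5)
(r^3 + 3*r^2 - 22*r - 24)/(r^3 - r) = (r^2 + 2*r - 24)/(r*(r - 1))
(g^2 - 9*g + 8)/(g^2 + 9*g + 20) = (g^2 - 9*g + 8)/(g^2 + 9*g + 20)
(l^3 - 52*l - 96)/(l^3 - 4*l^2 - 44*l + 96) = (l + 2)/(l - 2)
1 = 1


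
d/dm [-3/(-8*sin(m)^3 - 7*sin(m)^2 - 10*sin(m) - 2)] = 6*(-7*sin(m) + 6*cos(2*m) - 11)*cos(m)/(8*sin(m)^3 + 7*sin(m)^2 + 10*sin(m) + 2)^2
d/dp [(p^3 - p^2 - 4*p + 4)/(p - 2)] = 2*p + 1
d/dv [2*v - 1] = 2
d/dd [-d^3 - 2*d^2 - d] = -3*d^2 - 4*d - 1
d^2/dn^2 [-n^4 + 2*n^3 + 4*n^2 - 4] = -12*n^2 + 12*n + 8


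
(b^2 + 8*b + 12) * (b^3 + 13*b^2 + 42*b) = b^5 + 21*b^4 + 158*b^3 + 492*b^2 + 504*b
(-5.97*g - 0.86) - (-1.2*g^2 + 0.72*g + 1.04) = 1.2*g^2 - 6.69*g - 1.9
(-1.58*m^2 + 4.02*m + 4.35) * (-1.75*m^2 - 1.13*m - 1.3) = 2.765*m^4 - 5.2496*m^3 - 10.1011*m^2 - 10.1415*m - 5.655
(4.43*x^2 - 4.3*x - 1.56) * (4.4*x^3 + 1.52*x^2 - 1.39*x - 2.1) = 19.492*x^5 - 12.1864*x^4 - 19.5577*x^3 - 5.6972*x^2 + 11.1984*x + 3.276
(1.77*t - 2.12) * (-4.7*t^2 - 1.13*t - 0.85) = -8.319*t^3 + 7.9639*t^2 + 0.8911*t + 1.802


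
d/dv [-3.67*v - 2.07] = -3.67000000000000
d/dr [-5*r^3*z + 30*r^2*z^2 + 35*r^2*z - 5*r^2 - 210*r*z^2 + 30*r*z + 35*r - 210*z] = -15*r^2*z + 60*r*z^2 + 70*r*z - 10*r - 210*z^2 + 30*z + 35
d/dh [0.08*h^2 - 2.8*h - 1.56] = 0.16*h - 2.8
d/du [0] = 0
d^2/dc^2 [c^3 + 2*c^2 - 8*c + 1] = 6*c + 4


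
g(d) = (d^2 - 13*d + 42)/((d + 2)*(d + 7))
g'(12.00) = 0.03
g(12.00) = 0.11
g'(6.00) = -0.00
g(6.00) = 0.00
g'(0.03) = -2.76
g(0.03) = 2.92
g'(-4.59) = 4.12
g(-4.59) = -19.66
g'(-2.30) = -158.35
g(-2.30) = -54.74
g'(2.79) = -0.25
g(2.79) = 0.29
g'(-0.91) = -11.14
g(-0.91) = 8.23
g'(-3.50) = -3.43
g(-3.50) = -19.00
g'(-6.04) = 38.61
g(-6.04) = -40.48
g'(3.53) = -0.14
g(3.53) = 0.15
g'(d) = (2*d - 13)/((d + 2)*(d + 7)) - (d^2 - 13*d + 42)/((d + 2)*(d + 7)^2) - (d^2 - 13*d + 42)/((d + 2)^2*(d + 7)) = 2*(11*d^2 - 28*d - 280)/(d^4 + 18*d^3 + 109*d^2 + 252*d + 196)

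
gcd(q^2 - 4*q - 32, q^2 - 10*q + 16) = q - 8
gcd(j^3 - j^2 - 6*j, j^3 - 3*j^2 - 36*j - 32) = 1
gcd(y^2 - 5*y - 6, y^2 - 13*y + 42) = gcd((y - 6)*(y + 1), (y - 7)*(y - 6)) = y - 6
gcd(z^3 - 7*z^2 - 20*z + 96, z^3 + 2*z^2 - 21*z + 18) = z - 3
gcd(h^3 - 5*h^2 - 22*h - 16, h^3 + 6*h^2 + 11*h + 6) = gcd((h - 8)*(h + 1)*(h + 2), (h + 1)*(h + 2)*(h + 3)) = h^2 + 3*h + 2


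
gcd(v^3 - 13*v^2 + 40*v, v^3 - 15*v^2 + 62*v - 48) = v - 8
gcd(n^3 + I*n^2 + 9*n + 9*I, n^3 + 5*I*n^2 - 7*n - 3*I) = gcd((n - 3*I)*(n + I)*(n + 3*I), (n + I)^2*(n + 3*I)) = n^2 + 4*I*n - 3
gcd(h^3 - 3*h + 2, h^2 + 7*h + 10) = h + 2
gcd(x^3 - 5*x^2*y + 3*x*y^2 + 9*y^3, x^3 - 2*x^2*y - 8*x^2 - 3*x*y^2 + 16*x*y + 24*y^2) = x^2 - 2*x*y - 3*y^2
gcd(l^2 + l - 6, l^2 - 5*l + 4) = 1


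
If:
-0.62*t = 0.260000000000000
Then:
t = -0.42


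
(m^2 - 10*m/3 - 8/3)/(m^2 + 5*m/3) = (3*m^2 - 10*m - 8)/(m*(3*m + 5))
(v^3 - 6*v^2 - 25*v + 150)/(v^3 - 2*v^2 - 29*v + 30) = (v - 5)/(v - 1)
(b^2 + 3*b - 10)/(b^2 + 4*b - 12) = (b + 5)/(b + 6)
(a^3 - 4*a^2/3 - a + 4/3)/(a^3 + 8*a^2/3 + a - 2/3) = (3*a^2 - 7*a + 4)/(3*a^2 + 5*a - 2)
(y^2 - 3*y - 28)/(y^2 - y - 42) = (y + 4)/(y + 6)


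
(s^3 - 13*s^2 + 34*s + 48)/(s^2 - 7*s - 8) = s - 6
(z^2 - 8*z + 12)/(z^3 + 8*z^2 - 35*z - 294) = (z - 2)/(z^2 + 14*z + 49)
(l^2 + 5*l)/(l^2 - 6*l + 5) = l*(l + 5)/(l^2 - 6*l + 5)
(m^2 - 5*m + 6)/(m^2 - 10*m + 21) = (m - 2)/(m - 7)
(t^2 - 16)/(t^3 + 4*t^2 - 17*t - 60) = (t + 4)/(t^2 + 8*t + 15)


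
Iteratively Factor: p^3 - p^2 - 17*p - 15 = (p - 5)*(p^2 + 4*p + 3) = (p - 5)*(p + 1)*(p + 3)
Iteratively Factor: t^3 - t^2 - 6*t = (t + 2)*(t^2 - 3*t) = t*(t + 2)*(t - 3)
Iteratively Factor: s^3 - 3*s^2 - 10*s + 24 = (s - 2)*(s^2 - s - 12) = (s - 4)*(s - 2)*(s + 3)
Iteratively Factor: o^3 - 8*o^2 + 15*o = (o)*(o^2 - 8*o + 15) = o*(o - 3)*(o - 5)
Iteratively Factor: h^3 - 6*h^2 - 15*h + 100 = (h - 5)*(h^2 - h - 20) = (h - 5)*(h + 4)*(h - 5)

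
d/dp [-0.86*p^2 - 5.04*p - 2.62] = -1.72*p - 5.04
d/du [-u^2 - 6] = -2*u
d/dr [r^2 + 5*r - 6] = 2*r + 5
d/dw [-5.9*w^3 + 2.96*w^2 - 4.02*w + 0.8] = -17.7*w^2 + 5.92*w - 4.02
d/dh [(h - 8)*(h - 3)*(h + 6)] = 3*h^2 - 10*h - 42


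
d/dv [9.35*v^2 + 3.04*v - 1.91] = 18.7*v + 3.04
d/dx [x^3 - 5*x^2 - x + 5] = 3*x^2 - 10*x - 1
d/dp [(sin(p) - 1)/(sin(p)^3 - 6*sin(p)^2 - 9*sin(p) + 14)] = (5 - 2*sin(p))*cos(p)/((sin(p) - 7)^2*(sin(p) + 2)^2)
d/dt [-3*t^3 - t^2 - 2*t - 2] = -9*t^2 - 2*t - 2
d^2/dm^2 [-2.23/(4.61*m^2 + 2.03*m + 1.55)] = (94.784366*m^2 + 41.738018*m - 2.23*(9.22*m + 2.03)*(18.44*m + 4.06) + 31.86893)/(4.61*m^2 + 2.03*m + 1.55)^3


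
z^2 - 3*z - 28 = (z - 7)*(z + 4)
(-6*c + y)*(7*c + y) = -42*c^2 + c*y + y^2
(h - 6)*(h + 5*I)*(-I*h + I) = -I*h^3 + 5*h^2 + 7*I*h^2 - 35*h - 6*I*h + 30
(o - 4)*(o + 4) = o^2 - 16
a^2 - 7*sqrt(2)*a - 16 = (a - 8*sqrt(2))*(a + sqrt(2))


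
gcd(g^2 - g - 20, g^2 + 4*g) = g + 4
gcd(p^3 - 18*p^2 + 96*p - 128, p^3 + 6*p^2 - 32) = p - 2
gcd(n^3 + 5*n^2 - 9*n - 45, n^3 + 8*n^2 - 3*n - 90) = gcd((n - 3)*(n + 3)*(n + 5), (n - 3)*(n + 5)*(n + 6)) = n^2 + 2*n - 15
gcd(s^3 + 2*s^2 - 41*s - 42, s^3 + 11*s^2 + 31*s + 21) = s^2 + 8*s + 7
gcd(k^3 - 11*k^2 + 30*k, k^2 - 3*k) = k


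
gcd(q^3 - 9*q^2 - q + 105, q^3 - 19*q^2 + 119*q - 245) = q^2 - 12*q + 35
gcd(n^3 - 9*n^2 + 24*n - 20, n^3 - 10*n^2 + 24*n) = 1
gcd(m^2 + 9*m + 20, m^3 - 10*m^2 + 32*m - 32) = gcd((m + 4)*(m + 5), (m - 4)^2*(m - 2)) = 1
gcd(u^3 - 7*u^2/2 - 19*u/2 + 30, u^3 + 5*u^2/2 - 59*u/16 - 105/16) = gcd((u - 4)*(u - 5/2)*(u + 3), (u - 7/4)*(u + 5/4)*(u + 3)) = u + 3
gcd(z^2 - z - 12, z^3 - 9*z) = z + 3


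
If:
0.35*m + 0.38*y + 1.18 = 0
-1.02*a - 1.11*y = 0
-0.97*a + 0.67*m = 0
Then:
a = -7.49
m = -10.84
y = 6.88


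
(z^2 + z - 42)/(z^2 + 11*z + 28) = (z - 6)/(z + 4)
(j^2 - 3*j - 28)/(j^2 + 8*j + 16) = (j - 7)/(j + 4)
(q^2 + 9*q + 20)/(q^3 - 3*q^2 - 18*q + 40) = (q + 5)/(q^2 - 7*q + 10)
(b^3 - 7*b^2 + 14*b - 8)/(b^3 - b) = (b^2 - 6*b + 8)/(b*(b + 1))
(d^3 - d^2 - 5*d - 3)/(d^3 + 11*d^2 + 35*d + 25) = (d^2 - 2*d - 3)/(d^2 + 10*d + 25)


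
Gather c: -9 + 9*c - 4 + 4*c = 13*c - 13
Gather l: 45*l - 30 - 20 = 45*l - 50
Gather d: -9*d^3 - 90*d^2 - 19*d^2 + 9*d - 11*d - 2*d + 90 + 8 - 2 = -9*d^3 - 109*d^2 - 4*d + 96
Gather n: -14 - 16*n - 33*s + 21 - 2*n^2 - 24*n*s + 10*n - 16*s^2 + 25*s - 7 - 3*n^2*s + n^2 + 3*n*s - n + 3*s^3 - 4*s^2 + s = n^2*(-3*s - 1) + n*(-21*s - 7) + 3*s^3 - 20*s^2 - 7*s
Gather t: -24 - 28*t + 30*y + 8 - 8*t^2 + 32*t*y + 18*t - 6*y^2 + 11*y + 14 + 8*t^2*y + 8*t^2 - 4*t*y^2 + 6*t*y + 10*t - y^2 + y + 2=8*t^2*y + t*(-4*y^2 + 38*y) - 7*y^2 + 42*y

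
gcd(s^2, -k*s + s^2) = s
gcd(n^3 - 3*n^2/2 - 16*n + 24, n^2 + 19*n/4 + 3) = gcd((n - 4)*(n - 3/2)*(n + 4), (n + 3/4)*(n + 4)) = n + 4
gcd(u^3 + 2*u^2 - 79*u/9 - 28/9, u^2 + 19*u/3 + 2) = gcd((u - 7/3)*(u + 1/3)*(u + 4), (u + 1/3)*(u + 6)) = u + 1/3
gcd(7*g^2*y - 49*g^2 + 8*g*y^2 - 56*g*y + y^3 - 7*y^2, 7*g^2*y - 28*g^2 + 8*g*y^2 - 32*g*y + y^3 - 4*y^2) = 7*g^2 + 8*g*y + y^2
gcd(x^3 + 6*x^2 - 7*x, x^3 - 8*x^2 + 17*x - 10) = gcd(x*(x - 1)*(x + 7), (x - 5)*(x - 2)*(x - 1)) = x - 1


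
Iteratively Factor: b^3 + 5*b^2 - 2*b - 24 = (b - 2)*(b^2 + 7*b + 12) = (b - 2)*(b + 4)*(b + 3)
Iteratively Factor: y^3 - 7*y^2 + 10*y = (y - 2)*(y^2 - 5*y) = y*(y - 2)*(y - 5)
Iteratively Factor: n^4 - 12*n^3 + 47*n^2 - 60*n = (n - 3)*(n^3 - 9*n^2 + 20*n) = n*(n - 3)*(n^2 - 9*n + 20) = n*(n - 4)*(n - 3)*(n - 5)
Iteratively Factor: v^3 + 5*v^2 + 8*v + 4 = (v + 1)*(v^2 + 4*v + 4) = (v + 1)*(v + 2)*(v + 2)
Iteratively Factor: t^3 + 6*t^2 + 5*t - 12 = (t + 4)*(t^2 + 2*t - 3) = (t + 3)*(t + 4)*(t - 1)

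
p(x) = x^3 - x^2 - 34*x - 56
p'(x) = 3*x^2 - 2*x - 34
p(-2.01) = 0.18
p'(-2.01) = -17.86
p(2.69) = -135.23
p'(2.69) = -17.67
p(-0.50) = -39.38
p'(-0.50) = -32.25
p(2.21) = -125.23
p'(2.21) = -23.77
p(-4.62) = -18.88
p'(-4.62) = 39.27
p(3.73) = -144.84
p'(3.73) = 0.28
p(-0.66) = -34.28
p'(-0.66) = -31.37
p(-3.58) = 7.02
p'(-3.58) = 11.61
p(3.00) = -140.00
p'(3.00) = -13.00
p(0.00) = -56.00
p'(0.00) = -34.00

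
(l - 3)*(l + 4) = l^2 + l - 12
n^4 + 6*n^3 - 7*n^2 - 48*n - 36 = (n - 3)*(n + 1)*(n + 2)*(n + 6)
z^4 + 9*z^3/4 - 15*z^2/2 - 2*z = z*(z - 2)*(z + 1/4)*(z + 4)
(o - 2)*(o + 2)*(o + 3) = o^3 + 3*o^2 - 4*o - 12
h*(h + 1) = h^2 + h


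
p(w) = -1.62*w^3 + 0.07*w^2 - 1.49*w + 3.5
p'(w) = -4.86*w^2 + 0.14*w - 1.49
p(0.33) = 2.96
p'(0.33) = -1.97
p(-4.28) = 138.17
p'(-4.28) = -91.12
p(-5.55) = 290.87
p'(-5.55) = -151.97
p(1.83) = -8.92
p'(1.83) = -17.51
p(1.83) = -8.92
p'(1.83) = -17.51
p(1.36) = -2.47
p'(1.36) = -10.29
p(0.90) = 1.03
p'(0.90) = -5.30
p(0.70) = 1.94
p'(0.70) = -3.77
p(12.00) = -2803.66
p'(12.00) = -699.65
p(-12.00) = 2830.82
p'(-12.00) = -703.01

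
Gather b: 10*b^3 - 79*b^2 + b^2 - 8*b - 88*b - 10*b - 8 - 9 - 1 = 10*b^3 - 78*b^2 - 106*b - 18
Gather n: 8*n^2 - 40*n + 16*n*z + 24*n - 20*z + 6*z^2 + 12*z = 8*n^2 + n*(16*z - 16) + 6*z^2 - 8*z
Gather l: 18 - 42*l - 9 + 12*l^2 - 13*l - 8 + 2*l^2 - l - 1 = 14*l^2 - 56*l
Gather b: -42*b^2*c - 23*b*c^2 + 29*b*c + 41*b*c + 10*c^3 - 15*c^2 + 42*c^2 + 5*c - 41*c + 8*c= -42*b^2*c + b*(-23*c^2 + 70*c) + 10*c^3 + 27*c^2 - 28*c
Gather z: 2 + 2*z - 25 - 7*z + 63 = 40 - 5*z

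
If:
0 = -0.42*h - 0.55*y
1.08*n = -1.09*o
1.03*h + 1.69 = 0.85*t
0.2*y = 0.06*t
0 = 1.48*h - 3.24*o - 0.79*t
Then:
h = -0.53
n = 0.58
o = -0.57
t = 1.35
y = 0.40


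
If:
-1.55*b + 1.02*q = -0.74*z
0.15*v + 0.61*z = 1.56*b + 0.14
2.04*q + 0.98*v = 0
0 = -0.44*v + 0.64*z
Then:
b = 0.00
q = -0.12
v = 0.25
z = 0.17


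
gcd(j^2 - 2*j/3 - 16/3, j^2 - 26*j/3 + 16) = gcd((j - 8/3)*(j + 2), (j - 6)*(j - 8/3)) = j - 8/3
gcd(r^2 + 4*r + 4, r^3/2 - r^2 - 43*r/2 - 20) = 1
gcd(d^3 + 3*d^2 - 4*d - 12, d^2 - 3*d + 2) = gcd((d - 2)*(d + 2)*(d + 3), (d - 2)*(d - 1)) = d - 2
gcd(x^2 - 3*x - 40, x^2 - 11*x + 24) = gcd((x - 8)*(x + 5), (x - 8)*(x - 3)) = x - 8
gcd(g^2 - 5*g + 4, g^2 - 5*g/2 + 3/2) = g - 1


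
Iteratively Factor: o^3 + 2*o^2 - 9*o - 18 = (o + 3)*(o^2 - o - 6) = (o - 3)*(o + 3)*(o + 2)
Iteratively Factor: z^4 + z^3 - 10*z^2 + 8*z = (z - 1)*(z^3 + 2*z^2 - 8*z) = z*(z - 1)*(z^2 + 2*z - 8) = z*(z - 1)*(z + 4)*(z - 2)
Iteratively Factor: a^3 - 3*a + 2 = (a - 1)*(a^2 + a - 2) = (a - 1)^2*(a + 2)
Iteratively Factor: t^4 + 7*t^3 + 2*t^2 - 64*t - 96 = (t + 2)*(t^3 + 5*t^2 - 8*t - 48) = (t + 2)*(t + 4)*(t^2 + t - 12) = (t + 2)*(t + 4)^2*(t - 3)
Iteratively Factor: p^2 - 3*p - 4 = (p + 1)*(p - 4)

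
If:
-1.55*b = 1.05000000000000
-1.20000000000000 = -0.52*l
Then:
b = -0.68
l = 2.31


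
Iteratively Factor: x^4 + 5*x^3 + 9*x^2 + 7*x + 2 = (x + 1)*(x^3 + 4*x^2 + 5*x + 2) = (x + 1)*(x + 2)*(x^2 + 2*x + 1) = (x + 1)^2*(x + 2)*(x + 1)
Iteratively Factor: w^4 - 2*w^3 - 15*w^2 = (w)*(w^3 - 2*w^2 - 15*w) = w*(w + 3)*(w^2 - 5*w) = w^2*(w + 3)*(w - 5)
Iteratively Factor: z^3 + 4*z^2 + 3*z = (z + 1)*(z^2 + 3*z) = (z + 1)*(z + 3)*(z)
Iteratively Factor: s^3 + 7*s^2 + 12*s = (s + 4)*(s^2 + 3*s) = s*(s + 4)*(s + 3)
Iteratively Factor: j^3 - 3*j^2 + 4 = (j - 2)*(j^2 - j - 2) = (j - 2)^2*(j + 1)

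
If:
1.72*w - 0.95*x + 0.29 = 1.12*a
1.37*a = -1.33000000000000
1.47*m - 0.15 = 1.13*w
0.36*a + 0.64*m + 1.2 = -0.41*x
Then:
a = -0.97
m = -0.84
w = -1.22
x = -0.77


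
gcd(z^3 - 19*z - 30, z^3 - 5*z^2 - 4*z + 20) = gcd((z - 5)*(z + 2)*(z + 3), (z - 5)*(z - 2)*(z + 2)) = z^2 - 3*z - 10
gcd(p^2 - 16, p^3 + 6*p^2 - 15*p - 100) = p - 4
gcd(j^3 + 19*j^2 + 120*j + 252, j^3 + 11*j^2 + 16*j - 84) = j^2 + 13*j + 42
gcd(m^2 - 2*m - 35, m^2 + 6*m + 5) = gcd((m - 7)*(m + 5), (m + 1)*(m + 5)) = m + 5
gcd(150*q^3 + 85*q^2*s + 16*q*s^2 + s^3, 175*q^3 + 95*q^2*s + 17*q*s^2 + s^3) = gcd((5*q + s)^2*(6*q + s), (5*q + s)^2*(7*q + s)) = 25*q^2 + 10*q*s + s^2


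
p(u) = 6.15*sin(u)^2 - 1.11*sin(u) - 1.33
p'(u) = 12.3*sin(u)*cos(u) - 1.11*cos(u)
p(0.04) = -1.36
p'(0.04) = -0.62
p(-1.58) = 5.93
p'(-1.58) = 0.12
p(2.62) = -0.36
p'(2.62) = -4.35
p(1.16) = 2.82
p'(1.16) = 4.06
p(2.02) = 2.66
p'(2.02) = -4.33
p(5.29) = 3.92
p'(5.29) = -6.23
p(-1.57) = 5.93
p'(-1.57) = -0.01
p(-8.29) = 4.73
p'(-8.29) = 5.18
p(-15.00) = 1.99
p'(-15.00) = 6.92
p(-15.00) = 1.99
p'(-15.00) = 6.92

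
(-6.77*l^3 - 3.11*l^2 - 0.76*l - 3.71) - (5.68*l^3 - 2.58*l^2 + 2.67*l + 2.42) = -12.45*l^3 - 0.53*l^2 - 3.43*l - 6.13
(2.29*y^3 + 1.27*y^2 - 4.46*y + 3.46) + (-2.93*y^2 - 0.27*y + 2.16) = 2.29*y^3 - 1.66*y^2 - 4.73*y + 5.62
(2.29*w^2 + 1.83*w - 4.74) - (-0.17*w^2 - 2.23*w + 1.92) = 2.46*w^2 + 4.06*w - 6.66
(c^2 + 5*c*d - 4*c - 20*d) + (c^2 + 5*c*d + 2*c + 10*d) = 2*c^2 + 10*c*d - 2*c - 10*d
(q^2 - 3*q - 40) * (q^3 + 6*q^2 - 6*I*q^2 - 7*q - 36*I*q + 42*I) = q^5 + 3*q^4 - 6*I*q^4 - 65*q^3 - 18*I*q^3 - 219*q^2 + 390*I*q^2 + 280*q + 1314*I*q - 1680*I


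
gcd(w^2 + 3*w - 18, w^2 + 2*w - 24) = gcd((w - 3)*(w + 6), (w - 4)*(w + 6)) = w + 6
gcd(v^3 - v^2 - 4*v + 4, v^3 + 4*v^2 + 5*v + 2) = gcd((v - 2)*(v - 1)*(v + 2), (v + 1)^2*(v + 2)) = v + 2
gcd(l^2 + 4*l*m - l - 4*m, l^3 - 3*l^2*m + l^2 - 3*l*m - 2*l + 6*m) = l - 1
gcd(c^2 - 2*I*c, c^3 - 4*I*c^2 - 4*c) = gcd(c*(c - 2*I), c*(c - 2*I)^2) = c^2 - 2*I*c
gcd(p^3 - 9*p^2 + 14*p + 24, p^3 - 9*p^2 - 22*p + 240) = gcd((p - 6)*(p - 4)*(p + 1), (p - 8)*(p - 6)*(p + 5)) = p - 6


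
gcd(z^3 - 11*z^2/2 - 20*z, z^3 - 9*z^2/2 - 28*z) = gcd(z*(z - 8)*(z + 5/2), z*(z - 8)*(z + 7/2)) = z^2 - 8*z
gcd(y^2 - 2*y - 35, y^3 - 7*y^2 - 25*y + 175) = y^2 - 2*y - 35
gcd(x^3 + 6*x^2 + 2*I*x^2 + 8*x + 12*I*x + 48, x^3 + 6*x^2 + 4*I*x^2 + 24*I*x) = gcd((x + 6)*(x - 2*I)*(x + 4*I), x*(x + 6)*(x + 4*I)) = x^2 + x*(6 + 4*I) + 24*I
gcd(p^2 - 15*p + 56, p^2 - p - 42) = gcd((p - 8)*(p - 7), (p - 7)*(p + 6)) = p - 7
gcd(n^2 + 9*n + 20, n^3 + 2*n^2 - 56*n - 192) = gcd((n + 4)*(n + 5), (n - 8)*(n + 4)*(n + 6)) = n + 4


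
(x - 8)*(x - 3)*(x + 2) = x^3 - 9*x^2 + 2*x + 48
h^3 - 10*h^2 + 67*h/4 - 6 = (h - 8)*(h - 3/2)*(h - 1/2)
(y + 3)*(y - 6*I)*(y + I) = y^3 + 3*y^2 - 5*I*y^2 + 6*y - 15*I*y + 18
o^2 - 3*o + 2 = (o - 2)*(o - 1)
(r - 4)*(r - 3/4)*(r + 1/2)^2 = r^4 - 15*r^3/4 - 3*r^2/2 + 29*r/16 + 3/4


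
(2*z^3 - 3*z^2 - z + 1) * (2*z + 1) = 4*z^4 - 4*z^3 - 5*z^2 + z + 1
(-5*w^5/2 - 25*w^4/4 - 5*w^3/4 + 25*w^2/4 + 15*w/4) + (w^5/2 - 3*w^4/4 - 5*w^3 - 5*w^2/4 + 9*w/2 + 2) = -2*w^5 - 7*w^4 - 25*w^3/4 + 5*w^2 + 33*w/4 + 2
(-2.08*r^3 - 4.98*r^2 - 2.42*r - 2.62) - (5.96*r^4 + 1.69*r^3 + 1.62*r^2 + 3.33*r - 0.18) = -5.96*r^4 - 3.77*r^3 - 6.6*r^2 - 5.75*r - 2.44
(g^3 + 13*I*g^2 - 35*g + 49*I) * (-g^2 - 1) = -g^5 - 13*I*g^4 + 34*g^3 - 62*I*g^2 + 35*g - 49*I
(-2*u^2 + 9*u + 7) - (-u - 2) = -2*u^2 + 10*u + 9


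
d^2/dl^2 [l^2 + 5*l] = 2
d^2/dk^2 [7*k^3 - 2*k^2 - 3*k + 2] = 42*k - 4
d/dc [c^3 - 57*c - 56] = 3*c^2 - 57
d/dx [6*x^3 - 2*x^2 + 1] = 2*x*(9*x - 2)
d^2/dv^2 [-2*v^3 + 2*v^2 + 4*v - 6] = 4 - 12*v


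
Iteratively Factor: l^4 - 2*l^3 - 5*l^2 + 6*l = (l - 1)*(l^3 - l^2 - 6*l) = l*(l - 1)*(l^2 - l - 6) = l*(l - 3)*(l - 1)*(l + 2)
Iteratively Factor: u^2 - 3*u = (u)*(u - 3)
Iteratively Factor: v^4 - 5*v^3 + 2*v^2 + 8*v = (v - 2)*(v^3 - 3*v^2 - 4*v) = (v - 2)*(v + 1)*(v^2 - 4*v) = v*(v - 2)*(v + 1)*(v - 4)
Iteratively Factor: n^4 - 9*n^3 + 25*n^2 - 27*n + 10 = (n - 1)*(n^3 - 8*n^2 + 17*n - 10) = (n - 5)*(n - 1)*(n^2 - 3*n + 2) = (n - 5)*(n - 1)^2*(n - 2)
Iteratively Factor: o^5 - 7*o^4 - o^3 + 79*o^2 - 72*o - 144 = (o + 3)*(o^4 - 10*o^3 + 29*o^2 - 8*o - 48) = (o - 4)*(o + 3)*(o^3 - 6*o^2 + 5*o + 12) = (o - 4)*(o + 1)*(o + 3)*(o^2 - 7*o + 12) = (o - 4)*(o - 3)*(o + 1)*(o + 3)*(o - 4)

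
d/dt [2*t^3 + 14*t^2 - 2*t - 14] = 6*t^2 + 28*t - 2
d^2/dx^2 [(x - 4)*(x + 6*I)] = 2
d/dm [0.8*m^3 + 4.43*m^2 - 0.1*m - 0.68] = 2.4*m^2 + 8.86*m - 0.1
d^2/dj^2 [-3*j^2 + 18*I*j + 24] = -6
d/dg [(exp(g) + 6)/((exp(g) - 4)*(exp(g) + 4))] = (-exp(2*g) - 12*exp(g) - 16)*exp(g)/(exp(4*g) - 32*exp(2*g) + 256)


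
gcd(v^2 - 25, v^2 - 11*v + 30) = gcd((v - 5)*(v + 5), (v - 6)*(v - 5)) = v - 5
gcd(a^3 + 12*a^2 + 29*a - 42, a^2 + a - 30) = a + 6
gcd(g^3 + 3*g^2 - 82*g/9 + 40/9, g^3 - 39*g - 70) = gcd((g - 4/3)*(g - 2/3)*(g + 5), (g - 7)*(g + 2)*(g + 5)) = g + 5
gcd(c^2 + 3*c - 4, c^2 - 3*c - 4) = 1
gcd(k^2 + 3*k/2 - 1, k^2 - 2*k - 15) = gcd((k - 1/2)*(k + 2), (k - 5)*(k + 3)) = 1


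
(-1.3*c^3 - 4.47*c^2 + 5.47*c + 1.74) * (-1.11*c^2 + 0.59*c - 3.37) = 1.443*c^5 + 4.1947*c^4 - 4.328*c^3 + 16.3598*c^2 - 17.4073*c - 5.8638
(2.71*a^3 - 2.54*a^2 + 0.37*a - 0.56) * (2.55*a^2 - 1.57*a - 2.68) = 6.9105*a^5 - 10.7317*a^4 - 2.3315*a^3 + 4.7983*a^2 - 0.1124*a + 1.5008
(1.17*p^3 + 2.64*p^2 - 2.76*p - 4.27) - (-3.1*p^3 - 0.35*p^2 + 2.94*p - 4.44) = 4.27*p^3 + 2.99*p^2 - 5.7*p + 0.170000000000001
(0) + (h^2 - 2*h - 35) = h^2 - 2*h - 35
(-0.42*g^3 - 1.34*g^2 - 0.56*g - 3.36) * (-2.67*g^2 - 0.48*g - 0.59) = 1.1214*g^5 + 3.7794*g^4 + 2.3862*g^3 + 10.0306*g^2 + 1.9432*g + 1.9824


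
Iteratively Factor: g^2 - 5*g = (g - 5)*(g)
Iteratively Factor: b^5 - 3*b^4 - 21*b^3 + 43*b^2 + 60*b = (b - 5)*(b^4 + 2*b^3 - 11*b^2 - 12*b) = b*(b - 5)*(b^3 + 2*b^2 - 11*b - 12) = b*(b - 5)*(b + 4)*(b^2 - 2*b - 3) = b*(b - 5)*(b + 1)*(b + 4)*(b - 3)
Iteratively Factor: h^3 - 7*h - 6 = (h + 2)*(h^2 - 2*h - 3) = (h + 1)*(h + 2)*(h - 3)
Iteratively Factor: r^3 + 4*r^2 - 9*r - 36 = (r + 4)*(r^2 - 9) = (r + 3)*(r + 4)*(r - 3)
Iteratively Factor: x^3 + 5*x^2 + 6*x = (x)*(x^2 + 5*x + 6) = x*(x + 3)*(x + 2)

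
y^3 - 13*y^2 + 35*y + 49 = (y - 7)^2*(y + 1)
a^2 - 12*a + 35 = (a - 7)*(a - 5)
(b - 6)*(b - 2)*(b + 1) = b^3 - 7*b^2 + 4*b + 12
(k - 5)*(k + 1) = k^2 - 4*k - 5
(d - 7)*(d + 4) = d^2 - 3*d - 28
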